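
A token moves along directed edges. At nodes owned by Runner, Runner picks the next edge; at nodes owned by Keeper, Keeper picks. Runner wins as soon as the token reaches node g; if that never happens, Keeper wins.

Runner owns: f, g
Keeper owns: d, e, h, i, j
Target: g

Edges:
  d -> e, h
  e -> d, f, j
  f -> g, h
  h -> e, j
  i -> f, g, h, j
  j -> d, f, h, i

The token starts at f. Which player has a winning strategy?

A0 = {g}
A1: add {f} — f (Runner) has f→g.
A2 = A1; e.g. d (Keeper) can still go to e. Fixed point.
f ∈ A1, so Runner can force the target.

Runner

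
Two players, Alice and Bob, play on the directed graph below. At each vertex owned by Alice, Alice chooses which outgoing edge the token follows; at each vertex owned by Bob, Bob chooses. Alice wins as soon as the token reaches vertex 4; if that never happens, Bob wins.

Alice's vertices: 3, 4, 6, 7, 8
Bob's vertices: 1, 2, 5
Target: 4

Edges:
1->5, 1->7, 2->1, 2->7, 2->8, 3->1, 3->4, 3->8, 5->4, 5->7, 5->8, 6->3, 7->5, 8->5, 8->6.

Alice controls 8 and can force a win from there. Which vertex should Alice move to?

A0 = {4}
A1: add {3} — 3 (Alice) has 3→4.
A2: add {6} — 6 (Alice) has 6→3.
A3: add {8} — 8 (Alice) has 8→6.
A4 = A3; e.g. 1 (Bob) can still go to 5. Fixed point.
From 8, successor 6 is in the attractor (rank 2); the other successor 5 is not.

6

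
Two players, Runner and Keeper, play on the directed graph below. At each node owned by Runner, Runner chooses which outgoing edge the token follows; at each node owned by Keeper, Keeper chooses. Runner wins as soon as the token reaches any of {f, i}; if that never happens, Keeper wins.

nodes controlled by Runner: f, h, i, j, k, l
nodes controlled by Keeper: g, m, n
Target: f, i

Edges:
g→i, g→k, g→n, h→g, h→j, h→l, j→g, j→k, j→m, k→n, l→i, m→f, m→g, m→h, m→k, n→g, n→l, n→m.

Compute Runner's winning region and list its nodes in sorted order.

A0 = {f, i}
A1: add {l} — l (Runner) has l→i.
A2: add {h} — h (Runner) has h→l.
A3 = A2; e.g. g (Keeper) can still go to k. Fixed point.
Runner's winning region = {f, h, i, l}.

f, h, i, l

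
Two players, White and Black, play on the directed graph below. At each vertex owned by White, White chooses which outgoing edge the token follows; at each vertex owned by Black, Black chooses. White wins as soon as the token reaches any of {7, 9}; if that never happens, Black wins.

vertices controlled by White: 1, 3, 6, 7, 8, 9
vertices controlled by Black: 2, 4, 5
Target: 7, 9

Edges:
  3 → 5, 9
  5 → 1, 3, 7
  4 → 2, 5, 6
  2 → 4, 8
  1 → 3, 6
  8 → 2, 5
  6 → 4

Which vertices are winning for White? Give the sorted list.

1, 3, 5, 7, 8, 9

A0 = {7, 9}
A1: add {3} — 3 (White) has 3→9.
A2: add {1} — 1 (White) has 1→3.
A3: add {5} — 5 (Black): all of {1, 3, 7} already in.
A4: add {8} — 8 (White) has 8→5.
A5 = A4; e.g. 2 (Black) can still go to 4. Fixed point.
White's winning region = {1, 3, 5, 7, 8, 9}.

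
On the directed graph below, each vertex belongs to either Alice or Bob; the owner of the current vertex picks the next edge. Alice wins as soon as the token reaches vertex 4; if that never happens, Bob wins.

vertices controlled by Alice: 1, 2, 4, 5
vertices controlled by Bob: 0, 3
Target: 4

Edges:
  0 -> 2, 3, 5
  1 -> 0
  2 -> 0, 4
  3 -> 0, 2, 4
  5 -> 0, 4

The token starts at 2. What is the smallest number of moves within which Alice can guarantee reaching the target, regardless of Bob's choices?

A0 = {4}
A1: add {2, 5} — 2 (Alice) has 2→4; 5 (Alice) has 5→4.
A2 = A1; e.g. 0 (Bob) can still go to 3. Fixed point.
2 enters the attractor at level 1, so Alice can force the target in 1 move from there.

1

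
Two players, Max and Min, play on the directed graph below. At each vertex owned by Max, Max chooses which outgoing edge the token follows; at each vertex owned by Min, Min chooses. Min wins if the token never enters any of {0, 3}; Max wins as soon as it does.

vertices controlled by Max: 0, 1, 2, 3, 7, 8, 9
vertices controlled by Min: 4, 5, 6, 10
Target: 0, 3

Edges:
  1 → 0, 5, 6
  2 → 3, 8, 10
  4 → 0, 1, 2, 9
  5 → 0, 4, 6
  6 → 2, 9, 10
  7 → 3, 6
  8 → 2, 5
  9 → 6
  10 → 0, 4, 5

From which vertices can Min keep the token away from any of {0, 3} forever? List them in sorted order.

4, 5, 6, 9, 10

A0 = {0, 3}
A1: add {1, 2, 7} — 1 (Max) has 1→0; 2 (Max) has 2→3; 7 (Max) has 7→3.
A2: add {8} — 8 (Max) has 8→2.
A3 = A2; e.g. 4 (Min) can still go to 9. Fixed point.
Max's attractor = {0, 1, 2, 3, 7, 8}; Min avoids the target exactly from the complement.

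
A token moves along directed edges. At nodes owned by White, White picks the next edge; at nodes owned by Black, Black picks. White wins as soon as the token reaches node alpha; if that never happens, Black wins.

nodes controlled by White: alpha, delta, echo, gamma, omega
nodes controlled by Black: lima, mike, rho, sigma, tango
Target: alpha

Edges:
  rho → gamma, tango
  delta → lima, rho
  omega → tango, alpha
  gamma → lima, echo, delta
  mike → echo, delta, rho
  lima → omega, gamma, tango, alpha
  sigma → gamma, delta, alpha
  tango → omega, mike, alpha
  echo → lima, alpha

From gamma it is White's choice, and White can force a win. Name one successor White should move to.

echo

A0 = {alpha}
A1: add {echo, omega} — omega (White) has omega→alpha; echo (White) has echo→alpha.
A2: add {gamma} — gamma (White) has gamma→echo.
A3 = A2; e.g. lima (Black) can still go to tango. Fixed point.
From gamma, successor echo is in the attractor (rank 1); the other successors delta, lima are not.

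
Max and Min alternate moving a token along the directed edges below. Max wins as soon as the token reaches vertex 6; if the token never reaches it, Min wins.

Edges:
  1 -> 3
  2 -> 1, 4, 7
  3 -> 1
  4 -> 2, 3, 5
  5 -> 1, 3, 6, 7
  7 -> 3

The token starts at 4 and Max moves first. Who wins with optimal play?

Track states (vertex, player-to-move).
A0 = {(6,Max), (6,Min)}
A1: add {(5,Max)}.
A2 = A1; e.g. (1,Max) stays out. (4,Max) never enters ⇒ Min avoids the target.

Min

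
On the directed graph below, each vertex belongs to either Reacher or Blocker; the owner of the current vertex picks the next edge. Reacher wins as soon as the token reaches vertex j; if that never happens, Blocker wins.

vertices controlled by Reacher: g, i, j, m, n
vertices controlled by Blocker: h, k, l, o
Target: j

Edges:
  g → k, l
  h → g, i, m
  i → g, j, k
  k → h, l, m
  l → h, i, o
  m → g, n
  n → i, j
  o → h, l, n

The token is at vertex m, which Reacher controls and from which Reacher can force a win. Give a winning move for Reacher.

n

A0 = {j}
A1: add {i, n} — i (Reacher) has i→j; n (Reacher) has n→j.
A2: add {m} — m (Reacher) has m→n.
A3 = A2; e.g. g (Reacher) has no edge into A2. Fixed point.
From m, successor n is in the attractor (rank 1); the other successor g is not.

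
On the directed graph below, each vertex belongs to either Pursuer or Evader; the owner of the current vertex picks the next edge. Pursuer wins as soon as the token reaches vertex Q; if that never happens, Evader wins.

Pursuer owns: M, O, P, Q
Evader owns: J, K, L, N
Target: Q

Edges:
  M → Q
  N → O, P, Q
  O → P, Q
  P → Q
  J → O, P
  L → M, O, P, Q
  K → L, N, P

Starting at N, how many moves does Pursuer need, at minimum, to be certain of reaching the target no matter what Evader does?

A0 = {Q}
A1: add {M, O, P} — M (Pursuer) has M→Q; O (Pursuer) has O→Q; P (Pursuer) has P→Q.
A2: add {J, L, N} — J (Evader): all of {O, P} already in; L (Evader): all of {M, O, P, Q} already in; N (Evader): all of {O, P, Q} already in.
N enters the attractor at level 2, so Pursuer can force the target in 2 moves from there.

2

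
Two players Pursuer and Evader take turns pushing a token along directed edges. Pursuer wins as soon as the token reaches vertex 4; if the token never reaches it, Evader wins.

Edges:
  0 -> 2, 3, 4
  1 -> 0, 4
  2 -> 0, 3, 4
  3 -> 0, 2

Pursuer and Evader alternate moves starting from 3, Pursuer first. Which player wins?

Evader

Track states (vertex, player-to-move).
A0 = {(4,Pursuer), (4,Evader)}
A1: add {(0,Pursuer), (1,Pursuer), (2,Pursuer)}.
A2: add {(1,Evader), (3,Evader)}.
A3 = A2; e.g. (0,Evader) stays out. (3,Pursuer) never enters ⇒ Evader avoids the target.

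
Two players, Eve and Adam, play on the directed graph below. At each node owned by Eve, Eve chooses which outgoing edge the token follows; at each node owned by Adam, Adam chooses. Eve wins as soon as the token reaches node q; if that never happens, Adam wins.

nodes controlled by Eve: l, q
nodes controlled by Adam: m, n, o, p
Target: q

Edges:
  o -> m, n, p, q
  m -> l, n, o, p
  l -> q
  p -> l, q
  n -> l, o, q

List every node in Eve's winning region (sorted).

l, p, q

A0 = {q}
A1: add {l} — l (Eve) has l→q.
A2: add {p} — p (Adam): all of {l, q} already in.
A3 = A2; e.g. m (Adam) can still go to n. Fixed point.
Eve's winning region = {l, p, q}.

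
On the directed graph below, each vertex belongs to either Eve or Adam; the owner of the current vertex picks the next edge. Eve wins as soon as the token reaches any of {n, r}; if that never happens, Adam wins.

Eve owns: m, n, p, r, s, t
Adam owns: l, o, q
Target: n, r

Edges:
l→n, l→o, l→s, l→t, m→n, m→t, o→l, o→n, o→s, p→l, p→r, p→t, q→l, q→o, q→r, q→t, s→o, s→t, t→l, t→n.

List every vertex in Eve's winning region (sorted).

A0 = {n, r}
A1: add {m, p, t} — m (Eve) has m→n; p (Eve) has p→r; t (Eve) has t→n.
A2: add {s} — s (Eve) has s→t.
A3 = A2; e.g. l (Adam) can still go to o. Fixed point.
Eve's winning region = {m, n, p, r, s, t}.

m, n, p, r, s, t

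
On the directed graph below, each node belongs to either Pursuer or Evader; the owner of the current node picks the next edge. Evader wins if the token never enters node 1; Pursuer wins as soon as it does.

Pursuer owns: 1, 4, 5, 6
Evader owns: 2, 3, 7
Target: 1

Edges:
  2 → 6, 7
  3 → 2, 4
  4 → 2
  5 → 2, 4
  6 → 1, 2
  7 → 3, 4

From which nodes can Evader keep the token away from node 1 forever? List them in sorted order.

A0 = {1}
A1: add {6} — 6 (Pursuer) has 6→1.
A2 = A1; e.g. 2 (Evader) can still go to 7. Fixed point.
Pursuer's attractor = {1, 6}; Evader avoids the target exactly from the complement.

2, 3, 4, 5, 7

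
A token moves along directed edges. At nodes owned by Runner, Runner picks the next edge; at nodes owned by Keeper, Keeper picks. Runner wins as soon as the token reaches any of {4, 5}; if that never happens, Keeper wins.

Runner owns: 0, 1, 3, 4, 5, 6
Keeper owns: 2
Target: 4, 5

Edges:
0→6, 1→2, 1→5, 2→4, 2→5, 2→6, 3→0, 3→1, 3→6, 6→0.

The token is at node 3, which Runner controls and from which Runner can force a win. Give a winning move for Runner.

A0 = {4, 5}
A1: add {1} — 1 (Runner) has 1→5.
A2: add {3} — 3 (Runner) has 3→1.
A3 = A2; e.g. 0 (Runner) has no edge into A2. Fixed point.
From 3, successor 1 is in the attractor (rank 1); the other successors 0, 6 are not.

1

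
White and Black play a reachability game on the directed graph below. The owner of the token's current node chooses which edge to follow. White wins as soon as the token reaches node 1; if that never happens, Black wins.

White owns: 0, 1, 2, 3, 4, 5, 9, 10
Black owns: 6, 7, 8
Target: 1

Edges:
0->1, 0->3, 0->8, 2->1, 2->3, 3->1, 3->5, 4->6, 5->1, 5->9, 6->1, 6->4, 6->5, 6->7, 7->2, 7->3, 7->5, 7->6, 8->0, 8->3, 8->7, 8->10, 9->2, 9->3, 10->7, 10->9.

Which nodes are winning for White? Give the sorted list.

0, 1, 2, 3, 5, 9, 10

A0 = {1}
A1: add {0, 2, 3, 5} — 0 (White) has 0→1; 2 (White) has 2→1; 3 (White) has 3→1; 5 (White) has 5→1.
A2: add {9} — 9 (White) has 9→2.
A3: add {10} — 10 (White) has 10→9.
A4 = A3; e.g. 4 (White) has no edge into A3. Fixed point.
White's winning region = {0, 1, 2, 3, 5, 9, 10}.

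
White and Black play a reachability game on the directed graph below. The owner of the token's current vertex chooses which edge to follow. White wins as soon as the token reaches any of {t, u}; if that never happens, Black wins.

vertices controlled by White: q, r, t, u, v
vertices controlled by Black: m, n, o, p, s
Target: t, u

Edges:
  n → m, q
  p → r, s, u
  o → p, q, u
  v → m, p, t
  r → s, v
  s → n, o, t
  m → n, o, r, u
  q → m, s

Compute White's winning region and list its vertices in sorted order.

r, t, u, v

A0 = {t, u}
A1: add {v} — v (White) has v→t.
A2: add {r} — r (White) has r→v.
A3 = A2; e.g. m (Black) can still go to n. Fixed point.
White's winning region = {r, t, u, v}.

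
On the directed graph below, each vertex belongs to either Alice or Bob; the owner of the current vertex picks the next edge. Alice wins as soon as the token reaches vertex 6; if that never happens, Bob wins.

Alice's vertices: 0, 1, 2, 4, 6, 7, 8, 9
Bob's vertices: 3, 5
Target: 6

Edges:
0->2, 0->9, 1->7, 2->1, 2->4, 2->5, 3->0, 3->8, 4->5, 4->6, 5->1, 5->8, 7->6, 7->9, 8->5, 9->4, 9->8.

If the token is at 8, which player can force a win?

Bob

A0 = {6}
A1: add {4, 7} — 4 (Alice) has 4→6; 7 (Alice) has 7→6.
A2: add {1, 2, 9} — 1 (Alice) has 1→7; 2 (Alice) has 2→4; 9 (Alice) has 9→4.
A3: add {0} — 0 (Alice) has 0→2.
A4 = A3; e.g. 3 (Bob) can still go to 8. Fixed point.
8 never enters the attractor, so Bob can avoid the target forever.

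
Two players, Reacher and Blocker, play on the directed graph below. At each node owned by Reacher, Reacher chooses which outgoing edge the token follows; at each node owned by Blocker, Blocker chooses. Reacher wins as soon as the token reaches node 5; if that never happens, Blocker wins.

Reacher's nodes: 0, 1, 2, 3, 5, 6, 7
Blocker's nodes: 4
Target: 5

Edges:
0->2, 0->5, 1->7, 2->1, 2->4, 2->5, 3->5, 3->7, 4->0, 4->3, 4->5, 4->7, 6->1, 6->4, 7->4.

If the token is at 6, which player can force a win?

Blocker

A0 = {5}
A1: add {0, 2, 3} — 0 (Reacher) has 0→5; 2 (Reacher) has 2→5; 3 (Reacher) has 3→5.
A2 = A1; e.g. 1 (Reacher) has no edge into A1. Fixed point.
6 never enters the attractor, so Blocker can avoid the target forever.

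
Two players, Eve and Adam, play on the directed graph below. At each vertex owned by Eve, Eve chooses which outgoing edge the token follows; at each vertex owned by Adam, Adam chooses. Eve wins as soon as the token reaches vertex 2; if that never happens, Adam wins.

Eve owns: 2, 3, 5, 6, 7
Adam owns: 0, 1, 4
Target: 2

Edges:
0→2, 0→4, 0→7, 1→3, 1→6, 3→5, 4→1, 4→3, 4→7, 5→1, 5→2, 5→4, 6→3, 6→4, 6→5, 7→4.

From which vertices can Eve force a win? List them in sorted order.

A0 = {2}
A1: add {5} — 5 (Eve) has 5→2.
A2: add {3, 6} — 3 (Eve) has 3→5; 6 (Eve) has 6→5.
A3: add {1} — 1 (Adam): all of {3, 6} already in.
A4 = A3; e.g. 0 (Adam) can still go to 4. Fixed point.
Eve's winning region = {1, 2, 3, 5, 6}.

1, 2, 3, 5, 6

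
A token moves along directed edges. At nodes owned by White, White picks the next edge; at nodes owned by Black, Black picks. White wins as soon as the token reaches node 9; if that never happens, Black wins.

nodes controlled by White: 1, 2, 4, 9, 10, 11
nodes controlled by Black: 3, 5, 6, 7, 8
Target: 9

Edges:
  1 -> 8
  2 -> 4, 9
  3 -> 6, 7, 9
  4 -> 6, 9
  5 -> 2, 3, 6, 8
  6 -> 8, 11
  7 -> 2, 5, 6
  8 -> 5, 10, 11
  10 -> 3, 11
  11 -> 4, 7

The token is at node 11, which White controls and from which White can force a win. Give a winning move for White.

A0 = {9}
A1: add {2, 4} — 2 (White) has 2→9; 4 (White) has 4→9.
A2: add {11} — 11 (White) has 11→4.
A3: add {10} — 10 (White) has 10→11.
A4 = A3; e.g. 1 (White) has no edge into A3. Fixed point.
From 11, successor 4 is in the attractor (rank 1); the other successor 7 is not.

4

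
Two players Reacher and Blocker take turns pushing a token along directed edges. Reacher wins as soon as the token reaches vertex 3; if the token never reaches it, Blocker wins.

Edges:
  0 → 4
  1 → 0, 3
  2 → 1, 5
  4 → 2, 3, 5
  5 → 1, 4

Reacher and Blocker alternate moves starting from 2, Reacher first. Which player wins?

Reacher

Track states (vertex, player-to-move).
A0 = {(3,Reacher), (3,Blocker)}
A1: add {(1,Reacher), (4,Reacher)}.
A2: add {(0,Blocker), (5,Blocker)}.
A3: add {(2,Reacher)}.
(2,Reacher) ∈ A3 ⇒ Reacher forces the target.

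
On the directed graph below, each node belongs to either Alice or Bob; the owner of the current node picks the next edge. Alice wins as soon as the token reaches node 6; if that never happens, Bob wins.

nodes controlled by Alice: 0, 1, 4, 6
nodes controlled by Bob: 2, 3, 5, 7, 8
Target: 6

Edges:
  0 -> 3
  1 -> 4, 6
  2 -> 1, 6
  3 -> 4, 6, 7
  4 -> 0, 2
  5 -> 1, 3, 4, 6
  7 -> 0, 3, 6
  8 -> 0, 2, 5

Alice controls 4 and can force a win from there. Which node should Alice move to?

2

A0 = {6}
A1: add {1} — 1 (Alice) has 1→6.
A2: add {2} — 2 (Bob): all of {1, 6} already in.
A3: add {4} — 4 (Alice) has 4→2.
A4 = A3; e.g. 0 (Alice) has no edge into A3. Fixed point.
From 4, successor 2 is in the attractor (rank 2); the other successor 0 is not.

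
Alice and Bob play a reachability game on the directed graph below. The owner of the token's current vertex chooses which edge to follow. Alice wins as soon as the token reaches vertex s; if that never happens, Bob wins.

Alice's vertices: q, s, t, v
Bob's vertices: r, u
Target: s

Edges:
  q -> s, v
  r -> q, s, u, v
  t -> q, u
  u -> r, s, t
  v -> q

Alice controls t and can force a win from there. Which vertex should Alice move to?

A0 = {s}
A1: add {q} — q (Alice) has q→s.
A2: add {t, v} — t (Alice) has t→q; v (Alice) has v→q.
A3 = A2; e.g. r (Bob) can still go to u. Fixed point.
From t, successor q is in the attractor (rank 1); the other successor u is not.

q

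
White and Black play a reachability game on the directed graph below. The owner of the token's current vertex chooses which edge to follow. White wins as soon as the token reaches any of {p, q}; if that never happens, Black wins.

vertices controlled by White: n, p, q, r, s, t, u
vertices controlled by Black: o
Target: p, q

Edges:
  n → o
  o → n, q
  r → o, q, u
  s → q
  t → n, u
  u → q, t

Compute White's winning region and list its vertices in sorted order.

A0 = {p, q}
A1: add {r, s, u} — r (White) has r→q; s (White) has s→q; u (White) has u→q.
A2: add {t} — t (White) has t→u.
A3 = A2; e.g. n (White) has no edge into A2. Fixed point.
White's winning region = {p, q, r, s, t, u}.

p, q, r, s, t, u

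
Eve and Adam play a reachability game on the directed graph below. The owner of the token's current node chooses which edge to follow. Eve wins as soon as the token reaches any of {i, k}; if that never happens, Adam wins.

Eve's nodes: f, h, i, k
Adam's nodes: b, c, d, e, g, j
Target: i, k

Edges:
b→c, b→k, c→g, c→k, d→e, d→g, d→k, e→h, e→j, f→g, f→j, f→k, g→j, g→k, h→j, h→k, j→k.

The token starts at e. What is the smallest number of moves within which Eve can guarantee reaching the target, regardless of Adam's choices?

A0 = {i, k}
A1: add {f, h, j} — f (Eve) has f→k; h (Eve) has h→k; j (Adam): all of {k} already in.
A2: add {e, g} — e (Adam): all of {h, j} already in; g (Adam): all of {j, k} already in.
e enters the attractor at level 2, so Eve can force the target in 2 moves from there.

2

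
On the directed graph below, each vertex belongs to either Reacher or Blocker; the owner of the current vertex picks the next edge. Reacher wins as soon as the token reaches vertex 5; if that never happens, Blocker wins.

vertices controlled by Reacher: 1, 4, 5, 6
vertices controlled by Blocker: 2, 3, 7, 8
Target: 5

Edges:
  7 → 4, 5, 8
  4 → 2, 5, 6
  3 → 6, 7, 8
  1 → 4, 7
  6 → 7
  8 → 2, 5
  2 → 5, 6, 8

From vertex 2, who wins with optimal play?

A0 = {5}
A1: add {4} — 4 (Reacher) has 4→5.
A2: add {1} — 1 (Reacher) has 1→4.
A3 = A2; e.g. 2 (Blocker) can still go to 6. Fixed point.
2 never enters the attractor, so Blocker can avoid the target forever.

Blocker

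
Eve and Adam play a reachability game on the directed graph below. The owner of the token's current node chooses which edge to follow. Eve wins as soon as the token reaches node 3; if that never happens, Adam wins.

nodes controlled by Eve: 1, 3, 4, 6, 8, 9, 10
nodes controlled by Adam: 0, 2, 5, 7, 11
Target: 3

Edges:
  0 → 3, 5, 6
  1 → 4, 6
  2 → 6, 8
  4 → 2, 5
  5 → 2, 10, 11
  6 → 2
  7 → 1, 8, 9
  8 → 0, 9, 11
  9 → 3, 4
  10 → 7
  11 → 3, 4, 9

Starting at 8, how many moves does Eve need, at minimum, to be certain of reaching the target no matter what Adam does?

2

A0 = {3}
A1: add {9} — 9 (Eve) has 9→3.
A2: add {8} — 8 (Eve) has 8→9.
A3 = A2; e.g. 0 (Adam) can still go to 5. Fixed point.
8 enters the attractor at level 2, so Eve can force the target in 2 moves from there.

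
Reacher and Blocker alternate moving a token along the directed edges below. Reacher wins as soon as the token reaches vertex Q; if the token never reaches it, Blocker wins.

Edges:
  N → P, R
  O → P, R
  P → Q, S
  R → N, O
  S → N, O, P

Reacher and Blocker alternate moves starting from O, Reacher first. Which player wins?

Blocker

Track states (vertex, player-to-move).
A0 = {(Q,Reacher), (Q,Blocker)}
A1: add {(P,Reacher)}.
A2 = A1; e.g. (N,Reacher) stays out. (O,Reacher) never enters ⇒ Blocker avoids the target.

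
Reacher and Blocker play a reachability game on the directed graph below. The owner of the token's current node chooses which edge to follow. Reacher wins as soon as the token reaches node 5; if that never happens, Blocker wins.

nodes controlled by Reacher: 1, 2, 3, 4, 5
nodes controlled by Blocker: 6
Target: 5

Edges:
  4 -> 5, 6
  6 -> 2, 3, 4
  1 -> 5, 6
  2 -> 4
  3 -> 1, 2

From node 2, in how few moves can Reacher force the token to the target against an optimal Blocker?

A0 = {5}
A1: add {1, 4} — 1 (Reacher) has 1→5; 4 (Reacher) has 4→5.
A2: add {2, 3} — 2 (Reacher) has 2→4; 3 (Reacher) has 3→1.
2 enters the attractor at level 2, so Reacher can force the target in 2 moves from there.

2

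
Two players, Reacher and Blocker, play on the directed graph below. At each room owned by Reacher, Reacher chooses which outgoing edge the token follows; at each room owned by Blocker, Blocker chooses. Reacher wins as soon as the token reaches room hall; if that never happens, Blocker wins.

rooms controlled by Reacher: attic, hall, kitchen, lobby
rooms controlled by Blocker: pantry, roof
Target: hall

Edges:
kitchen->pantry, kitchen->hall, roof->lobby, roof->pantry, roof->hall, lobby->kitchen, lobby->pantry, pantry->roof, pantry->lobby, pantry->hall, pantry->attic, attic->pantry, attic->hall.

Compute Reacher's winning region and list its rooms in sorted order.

attic, hall, kitchen, lobby

A0 = {hall}
A1: add {attic, kitchen} — kitchen (Reacher) has kitchen→hall; attic (Reacher) has attic→hall.
A2: add {lobby} — lobby (Reacher) has lobby→kitchen.
A3 = A2; e.g. roof (Blocker) can still go to pantry. Fixed point.
Reacher's winning region = {attic, hall, kitchen, lobby}.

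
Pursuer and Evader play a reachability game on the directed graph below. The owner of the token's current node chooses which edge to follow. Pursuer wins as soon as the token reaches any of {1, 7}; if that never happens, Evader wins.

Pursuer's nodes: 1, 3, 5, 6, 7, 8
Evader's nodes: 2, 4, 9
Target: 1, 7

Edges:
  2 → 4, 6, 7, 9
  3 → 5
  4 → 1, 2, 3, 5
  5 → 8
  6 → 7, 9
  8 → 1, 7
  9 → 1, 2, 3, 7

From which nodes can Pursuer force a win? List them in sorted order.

1, 3, 5, 6, 7, 8

A0 = {1, 7}
A1: add {6, 8} — 6 (Pursuer) has 6→7; 8 (Pursuer) has 8→1.
A2: add {5} — 5 (Pursuer) has 5→8.
A3: add {3} — 3 (Pursuer) has 3→5.
A4 = A3; e.g. 2 (Evader) can still go to 4. Fixed point.
Pursuer's winning region = {1, 3, 5, 6, 7, 8}.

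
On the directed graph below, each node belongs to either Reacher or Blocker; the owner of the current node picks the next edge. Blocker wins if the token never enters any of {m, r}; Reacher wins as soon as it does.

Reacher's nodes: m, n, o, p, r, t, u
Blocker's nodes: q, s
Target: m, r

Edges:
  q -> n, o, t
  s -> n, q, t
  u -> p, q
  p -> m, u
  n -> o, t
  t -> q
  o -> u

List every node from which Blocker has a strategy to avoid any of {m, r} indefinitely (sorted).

A0 = {m, r}
A1: add {p} — p (Reacher) has p→m.
A2: add {u} — u (Reacher) has u→p.
A3: add {o} — o (Reacher) has o→u.
A4: add {n} — n (Reacher) has n→o.
A5 = A4; e.g. q (Blocker) can still go to t. Fixed point.
Reacher's attractor = {m, n, o, p, r, u}; Blocker avoids the target exactly from the complement.

q, s, t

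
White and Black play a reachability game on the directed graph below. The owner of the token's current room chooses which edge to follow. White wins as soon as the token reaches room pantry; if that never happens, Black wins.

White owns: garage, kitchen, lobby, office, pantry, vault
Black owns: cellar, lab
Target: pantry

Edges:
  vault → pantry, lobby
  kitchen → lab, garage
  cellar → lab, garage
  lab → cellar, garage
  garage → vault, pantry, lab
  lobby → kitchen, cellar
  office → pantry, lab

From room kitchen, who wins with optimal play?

A0 = {pantry}
A1: add {garage, office, vault} — vault (White) has vault→pantry; garage (White) has garage→pantry; office (White) has office→pantry.
A2: add {kitchen} — kitchen (White) has kitchen→garage.
kitchen ∈ A2, so White can force the target.

White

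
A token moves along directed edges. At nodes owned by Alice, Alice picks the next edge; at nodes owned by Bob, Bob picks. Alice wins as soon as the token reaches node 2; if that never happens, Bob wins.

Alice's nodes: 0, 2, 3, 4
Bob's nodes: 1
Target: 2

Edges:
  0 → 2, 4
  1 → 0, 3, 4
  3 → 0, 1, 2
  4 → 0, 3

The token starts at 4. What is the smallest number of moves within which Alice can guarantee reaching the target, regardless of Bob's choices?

2

A0 = {2}
A1: add {0, 3} — 0 (Alice) has 0→2; 3 (Alice) has 3→2.
A2: add {4} — 4 (Alice) has 4→0.
4 enters the attractor at level 2, so Alice can force the target in 2 moves from there.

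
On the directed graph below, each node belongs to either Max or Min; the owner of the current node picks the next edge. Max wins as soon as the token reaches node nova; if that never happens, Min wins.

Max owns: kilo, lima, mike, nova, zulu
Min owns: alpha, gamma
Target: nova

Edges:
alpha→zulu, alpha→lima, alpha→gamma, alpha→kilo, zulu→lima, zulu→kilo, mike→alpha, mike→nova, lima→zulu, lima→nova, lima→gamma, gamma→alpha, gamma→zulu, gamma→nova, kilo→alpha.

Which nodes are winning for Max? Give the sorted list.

A0 = {nova}
A1: add {lima, mike} — mike (Max) has mike→nova; lima (Max) has lima→nova.
A2: add {zulu} — zulu (Max) has zulu→lima.
A3 = A2; e.g. alpha (Min) can still go to gamma. Fixed point.
Max's winning region = {lima, mike, nova, zulu}.

lima, mike, nova, zulu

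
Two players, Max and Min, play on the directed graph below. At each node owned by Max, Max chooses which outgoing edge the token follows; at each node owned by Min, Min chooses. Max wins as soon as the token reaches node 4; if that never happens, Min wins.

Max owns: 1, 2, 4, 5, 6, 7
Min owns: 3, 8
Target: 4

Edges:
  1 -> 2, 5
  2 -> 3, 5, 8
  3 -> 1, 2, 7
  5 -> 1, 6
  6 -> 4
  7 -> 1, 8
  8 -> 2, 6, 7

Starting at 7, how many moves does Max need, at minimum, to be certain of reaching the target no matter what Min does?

A0 = {4}
A1: add {6} — 6 (Max) has 6→4.
A2: add {5} — 5 (Max) has 5→6.
A3: add {1, 2} — 1 (Max) has 1→5; 2 (Max) has 2→5.
A4: add {7} — 7 (Max) has 7→1.
7 enters the attractor at level 4, so Max can force the target in 4 moves from there.

4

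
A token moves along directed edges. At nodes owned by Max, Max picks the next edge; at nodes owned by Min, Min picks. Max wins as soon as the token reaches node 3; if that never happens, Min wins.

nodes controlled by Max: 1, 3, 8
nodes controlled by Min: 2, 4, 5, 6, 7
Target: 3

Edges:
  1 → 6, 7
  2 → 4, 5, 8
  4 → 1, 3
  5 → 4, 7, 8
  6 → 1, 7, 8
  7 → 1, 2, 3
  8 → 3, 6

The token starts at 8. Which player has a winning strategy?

Max

A0 = {3}
A1: add {8} — 8 (Max) has 8→3.
A2 = A1; e.g. 1 (Max) has no edge into A1. Fixed point.
8 ∈ A1, so Max can force the target.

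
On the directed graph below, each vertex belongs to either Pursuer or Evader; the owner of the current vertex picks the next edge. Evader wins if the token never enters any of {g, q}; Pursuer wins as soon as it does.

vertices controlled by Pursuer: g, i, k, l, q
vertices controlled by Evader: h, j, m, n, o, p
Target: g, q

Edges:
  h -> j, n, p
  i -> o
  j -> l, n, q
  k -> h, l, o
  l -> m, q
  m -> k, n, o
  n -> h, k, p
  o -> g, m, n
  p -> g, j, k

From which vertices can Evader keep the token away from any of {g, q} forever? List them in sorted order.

A0 = {g, q}
A1: add {l} — l (Pursuer) has l→q.
A2: add {k} — k (Pursuer) has k→l.
A3 = A2; e.g. h (Evader) can still go to j. Fixed point.
Pursuer's attractor = {g, k, l, q}; Evader avoids the target exactly from the complement.

h, i, j, m, n, o, p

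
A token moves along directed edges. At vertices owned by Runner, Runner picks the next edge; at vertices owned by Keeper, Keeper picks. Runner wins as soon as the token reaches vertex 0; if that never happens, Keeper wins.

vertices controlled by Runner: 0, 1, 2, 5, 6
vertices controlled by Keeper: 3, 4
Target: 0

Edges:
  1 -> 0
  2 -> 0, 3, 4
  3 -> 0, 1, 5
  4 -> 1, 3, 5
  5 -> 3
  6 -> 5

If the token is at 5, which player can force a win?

Keeper

A0 = {0}
A1: add {1, 2} — 1 (Runner) has 1→0; 2 (Runner) has 2→0.
A2 = A1; e.g. 3 (Keeper) can still go to 5. Fixed point.
5 never enters the attractor, so Keeper can avoid the target forever.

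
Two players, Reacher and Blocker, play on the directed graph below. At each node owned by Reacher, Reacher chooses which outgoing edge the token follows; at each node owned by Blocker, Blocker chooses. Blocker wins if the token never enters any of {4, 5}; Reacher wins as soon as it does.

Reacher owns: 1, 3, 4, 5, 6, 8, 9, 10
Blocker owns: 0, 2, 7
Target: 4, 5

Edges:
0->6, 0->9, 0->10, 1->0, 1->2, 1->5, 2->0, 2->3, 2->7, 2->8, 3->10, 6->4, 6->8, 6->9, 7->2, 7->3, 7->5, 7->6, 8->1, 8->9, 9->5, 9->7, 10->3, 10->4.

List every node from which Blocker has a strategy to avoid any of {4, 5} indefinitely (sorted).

A0 = {4, 5}
A1: add {1, 6, 9, 10} — 1 (Reacher) has 1→5; 6 (Reacher) has 6→4; 9 (Reacher) has 9→5; 10 (Reacher) has 10→4.
A2: add {0, 3, 8} — 0 (Blocker): all of {6, 9, 10} already in; 3 (Reacher) has 3→10; 8 (Reacher) has 8→1.
A3 = A2; e.g. 2 (Blocker) can still go to 7. Fixed point.
Reacher's attractor = {0, 1, 3, 4, 5, 6, 8, 9, 10}; Blocker avoids the target exactly from the complement.

2, 7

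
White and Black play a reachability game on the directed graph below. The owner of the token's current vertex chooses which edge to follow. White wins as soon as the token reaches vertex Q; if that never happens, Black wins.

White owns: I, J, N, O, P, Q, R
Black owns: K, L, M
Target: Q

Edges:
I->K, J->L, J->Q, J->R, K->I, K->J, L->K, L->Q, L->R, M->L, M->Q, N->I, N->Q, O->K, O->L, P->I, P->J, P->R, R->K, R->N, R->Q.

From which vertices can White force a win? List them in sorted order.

J, N, P, Q, R

A0 = {Q}
A1: add {J, N, R} — J (White) has J→Q; N (White) has N→Q; R (White) has R→Q.
A2: add {P} — P (White) has P→J.
A3 = A2; e.g. I (White) has no edge into A2. Fixed point.
White's winning region = {J, N, P, Q, R}.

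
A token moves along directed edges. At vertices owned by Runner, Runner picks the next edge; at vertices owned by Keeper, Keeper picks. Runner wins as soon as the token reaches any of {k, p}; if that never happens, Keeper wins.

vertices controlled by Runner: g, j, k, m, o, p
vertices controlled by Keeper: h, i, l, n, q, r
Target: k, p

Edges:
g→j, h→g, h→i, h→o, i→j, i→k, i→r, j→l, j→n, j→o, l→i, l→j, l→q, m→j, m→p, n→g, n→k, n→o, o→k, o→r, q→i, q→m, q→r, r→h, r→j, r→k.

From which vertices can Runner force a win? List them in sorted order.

g, j, k, m, n, o, p

A0 = {k, p}
A1: add {m, o} — m (Runner) has m→p; o (Runner) has o→k.
A2: add {j} — j (Runner) has j→o.
A3: add {g} — g (Runner) has g→j.
A4: add {n} — n (Keeper): all of {g, k, o} already in.
A5 = A4; e.g. h (Keeper) can still go to i. Fixed point.
Runner's winning region = {g, j, k, m, n, o, p}.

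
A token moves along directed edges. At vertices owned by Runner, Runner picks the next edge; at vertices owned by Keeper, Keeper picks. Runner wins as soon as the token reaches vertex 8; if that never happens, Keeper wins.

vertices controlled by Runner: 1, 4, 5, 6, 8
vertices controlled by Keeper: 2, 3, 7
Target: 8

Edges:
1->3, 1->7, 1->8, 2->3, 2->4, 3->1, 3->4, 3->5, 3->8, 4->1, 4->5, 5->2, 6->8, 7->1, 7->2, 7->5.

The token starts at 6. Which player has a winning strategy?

A0 = {8}
A1: add {1, 6} — 1 (Runner) has 1→8; 6 (Runner) has 6→8.
6 ∈ A1, so Runner can force the target.

Runner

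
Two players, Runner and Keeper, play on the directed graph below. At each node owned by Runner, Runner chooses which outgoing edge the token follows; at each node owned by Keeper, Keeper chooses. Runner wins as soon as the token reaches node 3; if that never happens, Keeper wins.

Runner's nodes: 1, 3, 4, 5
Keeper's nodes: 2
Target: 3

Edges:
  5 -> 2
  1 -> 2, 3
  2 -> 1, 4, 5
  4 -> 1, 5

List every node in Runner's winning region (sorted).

1, 3, 4

A0 = {3}
A1: add {1} — 1 (Runner) has 1→3.
A2: add {4} — 4 (Runner) has 4→1.
A3 = A2; e.g. 2 (Keeper) can still go to 5. Fixed point.
Runner's winning region = {1, 3, 4}.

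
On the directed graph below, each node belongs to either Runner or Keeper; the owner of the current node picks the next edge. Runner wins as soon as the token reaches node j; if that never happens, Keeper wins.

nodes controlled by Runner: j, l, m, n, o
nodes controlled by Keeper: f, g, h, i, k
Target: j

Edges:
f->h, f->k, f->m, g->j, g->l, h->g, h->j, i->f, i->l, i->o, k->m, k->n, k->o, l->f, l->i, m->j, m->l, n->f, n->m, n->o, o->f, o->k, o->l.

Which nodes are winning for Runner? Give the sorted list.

j, m, n

A0 = {j}
A1: add {m} — m (Runner) has m→j.
A2: add {n} — n (Runner) has n→m.
A3 = A2; e.g. f (Keeper) can still go to h. Fixed point.
Runner's winning region = {j, m, n}.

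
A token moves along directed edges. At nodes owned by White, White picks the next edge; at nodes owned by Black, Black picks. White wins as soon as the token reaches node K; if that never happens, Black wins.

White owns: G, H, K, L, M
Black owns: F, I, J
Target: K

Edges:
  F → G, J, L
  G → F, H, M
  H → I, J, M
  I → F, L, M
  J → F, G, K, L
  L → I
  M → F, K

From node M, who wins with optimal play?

A0 = {K}
A1: add {M} — M (White) has M→K.
M ∈ A1, so White can force the target.

White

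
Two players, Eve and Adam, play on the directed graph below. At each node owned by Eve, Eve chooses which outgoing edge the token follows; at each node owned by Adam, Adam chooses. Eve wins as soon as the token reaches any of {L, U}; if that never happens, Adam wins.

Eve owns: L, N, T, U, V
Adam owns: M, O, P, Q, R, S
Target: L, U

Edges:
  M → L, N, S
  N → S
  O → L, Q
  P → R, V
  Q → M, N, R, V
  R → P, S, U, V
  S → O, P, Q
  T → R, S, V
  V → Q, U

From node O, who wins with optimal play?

Adam

A0 = {L, U}
A1: add {V} — V (Eve) has V→U.
A2: add {T} — T (Eve) has T→V.
A3 = A2; e.g. M (Adam) can still go to N. Fixed point.
O never enters the attractor, so Adam can avoid the target forever.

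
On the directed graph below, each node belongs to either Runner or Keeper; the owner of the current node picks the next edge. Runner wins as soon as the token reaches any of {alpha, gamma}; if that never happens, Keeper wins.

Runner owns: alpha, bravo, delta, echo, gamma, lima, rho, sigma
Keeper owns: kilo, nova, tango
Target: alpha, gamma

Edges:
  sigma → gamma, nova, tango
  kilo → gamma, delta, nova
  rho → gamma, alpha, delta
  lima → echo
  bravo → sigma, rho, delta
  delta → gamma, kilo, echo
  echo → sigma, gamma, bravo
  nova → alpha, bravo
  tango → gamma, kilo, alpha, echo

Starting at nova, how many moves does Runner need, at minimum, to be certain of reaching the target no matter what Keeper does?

A0 = {alpha, gamma}
A1: add {delta, echo, rho, sigma} — sigma (Runner) has sigma→gamma; rho (Runner) has rho→gamma; delta (Runner) has delta→gamma; echo (Runner) has echo→gamma.
A2: add {bravo, lima} — lima (Runner) has lima→echo; bravo (Runner) has bravo→sigma.
A3: add {nova} — nova (Keeper): all of {alpha, bravo} already in.
nova enters the attractor at level 3, so Runner can force the target in 3 moves from there.

3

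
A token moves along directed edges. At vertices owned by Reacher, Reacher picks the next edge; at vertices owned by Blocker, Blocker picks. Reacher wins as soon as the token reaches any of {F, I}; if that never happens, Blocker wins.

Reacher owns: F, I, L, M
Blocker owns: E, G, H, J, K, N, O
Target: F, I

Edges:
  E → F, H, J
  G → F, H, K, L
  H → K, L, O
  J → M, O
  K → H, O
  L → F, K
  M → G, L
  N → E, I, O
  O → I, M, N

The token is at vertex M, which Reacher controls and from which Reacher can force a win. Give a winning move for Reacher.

A0 = {F, I}
A1: add {L} — L (Reacher) has L→F.
A2: add {M} — M (Reacher) has M→L.
A3 = A2; e.g. E (Blocker) can still go to H. Fixed point.
From M, successor L is in the attractor (rank 1); the other successor G is not.

L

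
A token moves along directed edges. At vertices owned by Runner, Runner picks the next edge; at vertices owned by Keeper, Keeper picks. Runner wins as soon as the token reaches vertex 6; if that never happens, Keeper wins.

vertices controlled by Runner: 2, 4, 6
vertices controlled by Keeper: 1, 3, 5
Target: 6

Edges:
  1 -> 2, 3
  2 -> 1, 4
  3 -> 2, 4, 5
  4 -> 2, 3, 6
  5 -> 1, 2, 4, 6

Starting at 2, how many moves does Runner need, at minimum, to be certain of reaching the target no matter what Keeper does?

2

A0 = {6}
A1: add {4} — 4 (Runner) has 4→6.
A2: add {2} — 2 (Runner) has 2→4.
A3 = A2; e.g. 1 (Keeper) can still go to 3. Fixed point.
2 enters the attractor at level 2, so Runner can force the target in 2 moves from there.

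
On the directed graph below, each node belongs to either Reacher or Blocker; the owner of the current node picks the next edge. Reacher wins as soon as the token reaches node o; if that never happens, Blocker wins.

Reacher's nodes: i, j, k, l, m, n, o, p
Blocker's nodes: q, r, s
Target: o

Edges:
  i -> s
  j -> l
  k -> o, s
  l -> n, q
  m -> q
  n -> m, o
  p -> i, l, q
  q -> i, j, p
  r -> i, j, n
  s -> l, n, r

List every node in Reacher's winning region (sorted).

A0 = {o}
A1: add {k, n} — k (Reacher) has k→o; n (Reacher) has n→o.
A2: add {l} — l (Reacher) has l→n.
A3: add {j, p} — j (Reacher) has j→l; p (Reacher) has p→l.
A4 = A3; e.g. i (Reacher) has no edge into A3. Fixed point.
Reacher's winning region = {j, k, l, n, o, p}.

j, k, l, n, o, p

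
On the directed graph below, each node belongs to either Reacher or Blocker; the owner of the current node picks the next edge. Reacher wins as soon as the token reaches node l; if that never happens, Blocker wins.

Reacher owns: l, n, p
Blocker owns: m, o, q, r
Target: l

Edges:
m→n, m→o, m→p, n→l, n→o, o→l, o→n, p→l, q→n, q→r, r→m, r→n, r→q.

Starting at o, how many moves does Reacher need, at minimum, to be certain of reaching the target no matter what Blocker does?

2

A0 = {l}
A1: add {n, p} — n (Reacher) has n→l; p (Reacher) has p→l.
A2: add {o} — o (Blocker): all of {l, n} already in.
o enters the attractor at level 2, so Reacher can force the target in 2 moves from there.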